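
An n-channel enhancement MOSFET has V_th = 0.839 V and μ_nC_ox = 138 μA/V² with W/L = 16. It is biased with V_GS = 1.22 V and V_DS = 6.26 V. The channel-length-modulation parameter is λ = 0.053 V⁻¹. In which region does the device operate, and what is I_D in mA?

k_n = μ_nC_ox · (W/L) = 2.208 mA/V².
V_ov = V_GS − V_th = 1.22 − 0.839 = 0.381 V.
Since V_DS = 6.26 V ≥ V_ov = 0.381 V, the device is in saturation.
I_D = ½ k_n V_ov² (1 + λ V_DS) = 0.5 × 2.208 × 0.381² × (1 + 0.053 × 6.26) = 0.213 mA.

Saturation; I_D = 0.213 mA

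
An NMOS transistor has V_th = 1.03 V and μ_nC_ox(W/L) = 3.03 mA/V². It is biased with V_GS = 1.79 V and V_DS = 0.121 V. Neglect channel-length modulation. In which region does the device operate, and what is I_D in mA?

Triode; I_D = 0.256 mA

V_ov = V_GS − V_th = 1.79 − 1.03 = 0.76 V.
Since V_DS = 0.121 V < V_ov = 0.76 V, the device is in the triode region.
I_D = k_n [V_ov · V_DS − ½ V_DS²] = 3.03 × [0.76 × 0.121 − 0.5 × 0.121²] = 0.256 mA.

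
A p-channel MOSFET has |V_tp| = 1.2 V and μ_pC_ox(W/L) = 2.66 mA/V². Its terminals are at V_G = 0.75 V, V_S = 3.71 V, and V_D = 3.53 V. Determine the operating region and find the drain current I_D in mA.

V_SG = V_S − V_G = 3.71 − 0.75 = 2.96 V; V_SD = V_S − V_D = 3.71 − 3.53 = 0.18 V.
V_ov = V_SG − |V_tp| = 2.96 − 1.2 = 1.76 V.
Since V_SD = 0.18 V < V_ov = 1.76 V, the device is in the triode region.
I_D = k_p [V_ov · V_SD − ½ V_SD²] = 2.66 × [1.76 × 0.18 − 0.5 × 0.18²] = 0.8 mA.

Triode; I_D = 0.800 mA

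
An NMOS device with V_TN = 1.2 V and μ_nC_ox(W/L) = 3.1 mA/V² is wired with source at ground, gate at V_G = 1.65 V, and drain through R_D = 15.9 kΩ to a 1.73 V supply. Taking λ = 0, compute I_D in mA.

I_D = 0.104 mA

V_GS = V_G = 1.65 V, so V_ov = 1.65 − 1.2 = 0.45 V.
Assume saturation: I_D = ½ k_n V_ov² = 0.5 × 3.1 × 0.45² = 0.314 mA, giving V_DS = V_DD − I_D R_D = 1.73 − 0.314 × 15.9 = -3.26 V.
But -3.26 V < V_ov = 0.45 V, so the device is actually in triode.
In triode I_D = k_n[V_ov V_DS − ½ V_DS²] and I_D = (V_DD − V_DS)/R_D. Equating: 24.6 V_DS² − 23.18 V_DS + 1.73 = 0, giving V_DS = 0.0817 V (the root below V_ov).
I_D = (1.73 − 0.0817) / 15.9 = 0.104 mA.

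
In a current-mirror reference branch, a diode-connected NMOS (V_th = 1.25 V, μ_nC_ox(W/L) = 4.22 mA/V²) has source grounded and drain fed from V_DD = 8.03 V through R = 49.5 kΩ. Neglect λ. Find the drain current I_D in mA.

I_D = 0.132 mA

With gate tied to drain, V_GS = V_DS ≥ V_GS − V_th, so the device is in saturation.
KCL at the drain: ½ k_n (V_GS − V_th)² = (V_DD − V_GS)/R.
Let x = V_GS − 1.25. Then 104 x² + x − 6.78 = 0, giving x = 0.25 V (positive root), so V_GS = 1.5 V.
I_D = (V_DD − V_GS)/R = (8.03 − 1.5) / 49.5 = 0.132 mA.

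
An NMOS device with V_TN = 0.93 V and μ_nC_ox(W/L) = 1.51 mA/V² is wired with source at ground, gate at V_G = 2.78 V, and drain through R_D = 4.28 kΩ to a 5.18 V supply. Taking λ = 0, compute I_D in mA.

V_GS = V_G = 2.78 V, so V_ov = 2.78 − 0.93 = 1.85 V.
Assume saturation: I_D = ½ k_n V_ov² = 0.5 × 1.51 × 1.85² = 2.58 mA, giving V_DS = V_DD − I_D R_D = 5.18 − 2.58 × 4.28 = -5.88 V.
But -5.88 V < V_ov = 1.85 V, so the device is actually in triode.
In triode I_D = k_n[V_ov V_DS − ½ V_DS²] and I_D = (V_DD − V_DS)/R_D. Equating: 3.23 V_DS² − 12.96 V_DS + 5.18 = 0, giving V_DS = 0.45 V (the root below V_ov).
I_D = (5.18 − 0.45) / 4.28 = 1.11 mA.

I_D = 1.11 mA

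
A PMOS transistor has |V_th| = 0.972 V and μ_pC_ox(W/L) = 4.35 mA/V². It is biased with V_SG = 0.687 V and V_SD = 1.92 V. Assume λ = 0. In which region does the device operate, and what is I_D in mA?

Cutoff; I_D = 0 mA

V_SG = 0.687 V < |V_th| = 0.972 V, so the transistor is in cutoff.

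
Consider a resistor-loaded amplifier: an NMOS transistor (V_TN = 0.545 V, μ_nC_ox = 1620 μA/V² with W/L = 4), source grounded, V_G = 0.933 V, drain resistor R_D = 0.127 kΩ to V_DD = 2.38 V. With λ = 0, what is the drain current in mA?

V_GS = V_G = 0.933 V, so V_ov = 0.933 − 0.545 = 0.388 V.
k_n = μ_nC_ox · (W/L) = 6.48 mA/V².
Assume saturation: I_D = ½ k_n V_ov² = 0.5 × 6.48 × 0.388² = 0.488 mA, giving V_DS = V_DD − I_D R_D = 2.38 − 0.488 × 0.127 = 2.32 V.
V_DS = 2.32 V ≥ V_ov = 0.388 V, confirming saturation.

I_D = 0.488 mA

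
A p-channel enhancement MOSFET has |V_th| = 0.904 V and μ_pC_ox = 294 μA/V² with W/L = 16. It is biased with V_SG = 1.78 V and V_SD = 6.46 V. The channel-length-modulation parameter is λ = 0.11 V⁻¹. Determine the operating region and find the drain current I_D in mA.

k_p = μ_pC_ox · (W/L) = 4.704 mA/V².
V_ov = V_SG − |V_th| = 1.78 − 0.904 = 0.876 V.
Since V_SD = 6.46 V ≥ V_ov = 0.876 V, the device is in saturation.
I_D = ½ k_p V_ov² (1 + λ V_SD) = 0.5 × 4.704 × 0.876² × (1 + 0.11 × 6.46) = 3.09 mA.

Saturation; I_D = 3.09 mA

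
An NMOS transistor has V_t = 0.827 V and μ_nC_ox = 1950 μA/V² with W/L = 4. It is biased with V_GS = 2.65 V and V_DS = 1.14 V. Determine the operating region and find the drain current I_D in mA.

Triode; I_D = 11.1 mA

k_n = μ_nC_ox · (W/L) = 7.8 mA/V².
V_ov = V_GS − V_t = 2.65 − 0.827 = 1.82 V.
Since V_DS = 1.14 V < V_ov = 1.82 V, the device is in the triode region.
I_D = k_n [V_ov · V_DS − ½ V_DS²] = 7.8 × [1.82 × 1.14 − 0.5 × 1.14²] = 11.1 mA.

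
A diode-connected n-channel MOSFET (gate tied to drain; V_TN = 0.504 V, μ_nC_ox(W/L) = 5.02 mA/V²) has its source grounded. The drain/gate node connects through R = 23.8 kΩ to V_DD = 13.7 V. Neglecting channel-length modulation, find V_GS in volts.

With gate tied to drain, V_GS = V_DS ≥ V_GS − V_TN, so the device is in saturation.
KCL at the drain: ½ k_n (V_GS − V_TN)² = (V_DD − V_GS)/R.
Let x = V_GS − 0.504. Then 59.7 x² + x − 13.2 = 0, giving x = 0.462 V (positive root), so V_GS = 0.966 V.
I_D = (V_DD − V_GS)/R = (13.7 − 0.966) / 23.8 = 0.535 mA.

V_GS = 0.966 V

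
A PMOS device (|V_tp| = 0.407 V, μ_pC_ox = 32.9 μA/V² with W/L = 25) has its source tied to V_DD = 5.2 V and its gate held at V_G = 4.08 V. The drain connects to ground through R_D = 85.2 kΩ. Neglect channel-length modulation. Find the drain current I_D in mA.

I_D = 0.0597 mA

V_SG = V_DD − V_G = 5.2 − 4.08 = 1.12 V, so V_ov = 1.12 − 0.407 = 0.713 V.
k_p = μ_pC_ox · (W/L) = 0.8225 mA/V².
Assume saturation: I_D = ½ k_p V_ov² = 0.5 × 0.8225 × 0.713² = 0.209 mA, giving V_SD = V_DD − I_D R_D = 5.2 − 0.209 × 85.2 = -12.6 V.
But -12.6 V < V_ov = 0.713 V, so the device is actually in triode.
In triode I_D = k_p[V_ov V_SD − ½ V_SD²] and I_D = (V_DD − V_SD)/R_D. Equating: 35 V_SD² − 50.96 V_SD + 5.2 = 0, giving V_SD = 0.11 V (the root below V_ov).
I_D = (5.2 − 0.11) / 85.2 = 0.0597 mA.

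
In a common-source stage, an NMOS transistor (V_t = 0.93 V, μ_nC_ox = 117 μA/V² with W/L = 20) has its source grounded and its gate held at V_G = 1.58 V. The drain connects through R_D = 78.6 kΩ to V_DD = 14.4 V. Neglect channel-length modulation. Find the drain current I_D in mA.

V_GS = V_G = 1.58 V, so V_ov = 1.58 − 0.93 = 0.65 V.
k_n = μ_nC_ox · (W/L) = 2.34 mA/V².
Assume saturation: I_D = ½ k_n V_ov² = 0.5 × 2.34 × 0.65² = 0.494 mA, giving V_DS = V_DD − I_D R_D = 14.4 − 0.494 × 78.6 = -24.5 V.
But -24.5 V < V_ov = 0.65 V, so the device is actually in triode.
In triode I_D = k_n[V_ov V_DS − ½ V_DS²] and I_D = (V_DD − V_DS)/R_D. Equating: 92 V_DS² − 120.6 V_DS + 14.4 = 0, giving V_DS = 0.133 V (the root below V_ov).
I_D = (14.4 − 0.133) / 78.6 = 0.182 mA.

I_D = 0.182 mA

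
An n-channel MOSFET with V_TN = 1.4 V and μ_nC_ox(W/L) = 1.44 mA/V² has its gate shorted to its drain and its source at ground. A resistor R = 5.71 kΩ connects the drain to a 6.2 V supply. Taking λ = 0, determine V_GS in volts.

V_GS = 2.37 V

With gate tied to drain, V_GS = V_DS ≥ V_GS − V_TN, so the device is in saturation.
KCL at the drain: ½ k_n (V_GS − V_TN)² = (V_DD − V_GS)/R.
Let x = V_GS − 1.4. Then 4.11 x² + x − 4.8 = 0, giving x = 0.966 V (positive root), so V_GS = 2.37 V.
I_D = (V_DD − V_GS)/R = (6.2 − 2.37) / 5.71 = 0.672 mA.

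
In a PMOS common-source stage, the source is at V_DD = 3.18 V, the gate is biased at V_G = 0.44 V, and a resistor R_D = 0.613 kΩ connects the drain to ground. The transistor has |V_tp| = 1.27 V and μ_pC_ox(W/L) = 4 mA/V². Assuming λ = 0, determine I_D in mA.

I_D = 3.70 mA

V_SG = V_DD − V_G = 3.18 − 0.44 = 2.74 V, so V_ov = 2.74 − 1.27 = 1.47 V.
Assume saturation: I_D = ½ k_p V_ov² = 0.5 × 4 × 1.47² = 4.32 mA, giving V_SD = V_DD − I_D R_D = 3.18 − 4.32 × 0.613 = 0.531 V.
But 0.531 V < V_ov = 1.47 V, so the device is actually in triode.
In triode I_D = k_p[V_ov V_SD − ½ V_SD²] and I_D = (V_DD − V_SD)/R_D. Equating: 1.23 V_SD² − 4.604 V_SD + 3.18 = 0, giving V_SD = 0.912 V (the root below V_ov).
I_D = (3.18 − 0.912) / 0.613 = 3.7 mA.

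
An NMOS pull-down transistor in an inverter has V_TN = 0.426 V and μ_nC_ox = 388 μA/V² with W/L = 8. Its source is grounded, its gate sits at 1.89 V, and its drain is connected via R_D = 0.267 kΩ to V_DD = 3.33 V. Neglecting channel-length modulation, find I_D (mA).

I_D = 3.33 mA

V_GS = V_G = 1.89 V, so V_ov = 1.89 − 0.426 = 1.46 V.
k_n = μ_nC_ox · (W/L) = 3.104 mA/V².
Assume saturation: I_D = ½ k_n V_ov² = 0.5 × 3.104 × 1.46² = 3.33 mA, giving V_DS = V_DD − I_D R_D = 3.33 − 3.33 × 0.267 = 2.44 V.
V_DS = 2.44 V ≥ V_ov = 1.46 V, confirming saturation.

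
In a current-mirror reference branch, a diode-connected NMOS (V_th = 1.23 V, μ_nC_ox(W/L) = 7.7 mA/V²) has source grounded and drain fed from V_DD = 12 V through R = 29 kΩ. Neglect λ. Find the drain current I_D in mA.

I_D = 0.361 mA

With gate tied to drain, V_GS = V_DS ≥ V_GS − V_th, so the device is in saturation.
KCL at the drain: ½ k_n (V_GS − V_th)² = (V_DD − V_GS)/R.
Let x = V_GS − 1.23. Then 112 x² + x − 10.77 = 0, giving x = 0.306 V (positive root), so V_GS = 1.54 V.
I_D = (V_DD − V_GS)/R = (12 − 1.54) / 29 = 0.361 mA.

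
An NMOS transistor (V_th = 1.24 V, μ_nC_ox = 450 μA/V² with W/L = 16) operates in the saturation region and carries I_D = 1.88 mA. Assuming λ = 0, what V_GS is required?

V_GS = 1.96 V

k_n = μ_nC_ox · (W/L) = 7.2 mA/V².
In saturation I_D = ½ k_n (V_GS − V_th)², so V_GS − V_th = √(2 I_D / k_n) = √(2 × 1.88 / 7.2) = 0.723 V.
V_GS = 1.24 + 0.723 = 1.96 V.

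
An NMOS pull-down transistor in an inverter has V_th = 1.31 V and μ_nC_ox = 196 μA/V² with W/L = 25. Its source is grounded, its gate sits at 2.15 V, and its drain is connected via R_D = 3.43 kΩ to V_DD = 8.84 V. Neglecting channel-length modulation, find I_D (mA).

V_GS = V_G = 2.15 V, so V_ov = 2.15 − 1.31 = 0.84 V.
k_n = μ_nC_ox · (W/L) = 4.9 mA/V².
Assume saturation: I_D = ½ k_n V_ov² = 0.5 × 4.9 × 0.84² = 1.73 mA, giving V_DS = V_DD − I_D R_D = 8.84 − 1.73 × 3.43 = 2.91 V.
V_DS = 2.91 V ≥ V_ov = 0.84 V, confirming saturation.

I_D = 1.73 mA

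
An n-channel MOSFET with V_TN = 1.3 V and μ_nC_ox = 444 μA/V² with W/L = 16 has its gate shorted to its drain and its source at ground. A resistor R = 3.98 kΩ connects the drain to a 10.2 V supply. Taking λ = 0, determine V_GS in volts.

With gate tied to drain, V_GS = V_DS ≥ V_GS − V_TN, so the device is in saturation.
k_n = μ_nC_ox · (W/L) = 7.104 mA/V².
KCL at the drain: ½ k_n (V_GS − V_TN)² = (V_DD − V_GS)/R.
Let x = V_GS − 1.3. Then 14.1 x² + x − 8.9 = 0, giving x = 0.759 V (positive root), so V_GS = 2.06 V.
I_D = (V_DD − V_GS)/R = (10.2 − 2.06) / 3.98 = 2.05 mA.

V_GS = 2.06 V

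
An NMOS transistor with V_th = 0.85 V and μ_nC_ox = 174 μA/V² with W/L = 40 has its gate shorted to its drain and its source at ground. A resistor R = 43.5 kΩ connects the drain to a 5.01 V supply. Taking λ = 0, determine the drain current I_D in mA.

With gate tied to drain, V_GS = V_DS ≥ V_GS − V_th, so the device is in saturation.
k_n = μ_nC_ox · (W/L) = 6.96 mA/V².
KCL at the drain: ½ k_n (V_GS − V_th)² = (V_DD − V_GS)/R.
Let x = V_GS − 0.85. Then 151 x² + x − 4.16 = 0, giving x = 0.163 V (positive root), so V_GS = 1.01 V.
I_D = (V_DD − V_GS)/R = (5.01 − 1.01) / 43.5 = 0.0919 mA.

I_D = 0.0919 mA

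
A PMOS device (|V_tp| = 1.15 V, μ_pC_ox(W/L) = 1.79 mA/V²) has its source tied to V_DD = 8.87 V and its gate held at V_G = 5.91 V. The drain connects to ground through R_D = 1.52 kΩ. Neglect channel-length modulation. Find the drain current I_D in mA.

V_SG = V_DD − V_G = 8.87 − 5.91 = 2.96 V, so V_ov = 2.96 − 1.15 = 1.81 V.
Assume saturation: I_D = ½ k_p V_ov² = 0.5 × 1.79 × 1.81² = 2.93 mA, giving V_SD = V_DD − I_D R_D = 8.87 − 2.93 × 1.52 = 4.41 V.
V_SD = 4.41 V ≥ V_ov = 1.81 V, confirming saturation.

I_D = 2.93 mA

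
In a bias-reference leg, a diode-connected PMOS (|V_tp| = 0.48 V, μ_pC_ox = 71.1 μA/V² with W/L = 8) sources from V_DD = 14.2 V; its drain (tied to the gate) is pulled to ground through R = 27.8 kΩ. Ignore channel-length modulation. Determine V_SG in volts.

V_SG = 1.74 V

With gate tied to drain, V_SG = V_SD ≥ V_SG − |V_tp|, so the device is in saturation.
k_p = μ_pC_ox · (W/L) = 0.5688 mA/V².
KCL at the drain: ½ k_p (V_SG − |V_tp|)² = (V_DD − V_SG)/R.
Let x = V_SG − 0.48. Then 7.91 x² + x − 13.72 = 0, giving x = 1.26 V (positive root), so V_SG = 1.74 V.
I_D = (V_DD − V_SG)/R = (14.2 − 1.74) / 27.8 = 0.448 mA.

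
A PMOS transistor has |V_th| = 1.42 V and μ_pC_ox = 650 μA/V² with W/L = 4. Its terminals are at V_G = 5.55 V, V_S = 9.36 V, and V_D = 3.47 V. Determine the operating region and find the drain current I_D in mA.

Saturation; I_D = 7.43 mA

V_SG = V_S − V_G = 9.36 − 5.55 = 3.81 V; V_SD = V_S − V_D = 9.36 − 3.47 = 5.89 V.
k_p = μ_pC_ox · (W/L) = 2.6 mA/V².
V_ov = V_SG − |V_th| = 3.81 − 1.42 = 2.39 V.
Since V_SD = 5.89 V ≥ V_ov = 2.39 V, the device is in saturation.
I_D = ½ k_p V_ov² = 0.5 × 2.6 × 2.39² = 7.43 mA.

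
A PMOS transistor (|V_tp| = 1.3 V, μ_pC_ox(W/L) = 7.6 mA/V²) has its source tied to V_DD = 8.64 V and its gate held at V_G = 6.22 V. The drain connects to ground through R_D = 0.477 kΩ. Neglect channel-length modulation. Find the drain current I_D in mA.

I_D = 4.77 mA

V_SG = V_DD − V_G = 8.64 − 6.22 = 2.42 V, so V_ov = 2.42 − 1.3 = 1.12 V.
Assume saturation: I_D = ½ k_p V_ov² = 0.5 × 7.6 × 1.12² = 4.77 mA, giving V_SD = V_DD − I_D R_D = 8.64 − 4.77 × 0.477 = 6.37 V.
V_SD = 6.37 V ≥ V_ov = 1.12 V, confirming saturation.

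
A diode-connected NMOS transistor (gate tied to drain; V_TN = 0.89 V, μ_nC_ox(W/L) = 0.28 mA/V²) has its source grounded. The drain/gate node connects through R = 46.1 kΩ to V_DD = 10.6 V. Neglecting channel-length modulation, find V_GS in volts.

V_GS = 2.04 V

With gate tied to drain, V_GS = V_DS ≥ V_GS − V_TN, so the device is in saturation.
KCL at the drain: ½ k_n (V_GS − V_TN)² = (V_DD − V_GS)/R.
Let x = V_GS − 0.89. Then 6.45 x² + x − 9.71 = 0, giving x = 1.15 V (positive root), so V_GS = 2.04 V.
I_D = (V_DD − V_GS)/R = (10.6 − 2.04) / 46.1 = 0.186 mA.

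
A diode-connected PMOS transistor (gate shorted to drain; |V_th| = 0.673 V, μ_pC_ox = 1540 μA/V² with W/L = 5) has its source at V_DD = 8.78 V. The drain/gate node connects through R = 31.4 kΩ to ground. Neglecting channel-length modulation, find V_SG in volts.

With gate tied to drain, V_SG = V_SD ≥ V_SG − |V_th|, so the device is in saturation.
k_p = μ_pC_ox · (W/L) = 7.7 mA/V².
KCL at the drain: ½ k_p (V_SG − |V_th|)² = (V_DD − V_SG)/R.
Let x = V_SG − 0.673. Then 121 x² + x − 8.107 = 0, giving x = 0.255 V (positive root), so V_SG = 0.928 V.
I_D = (V_DD − V_SG)/R = (8.78 − 0.928) / 31.4 = 0.25 mA.

V_SG = 0.928 V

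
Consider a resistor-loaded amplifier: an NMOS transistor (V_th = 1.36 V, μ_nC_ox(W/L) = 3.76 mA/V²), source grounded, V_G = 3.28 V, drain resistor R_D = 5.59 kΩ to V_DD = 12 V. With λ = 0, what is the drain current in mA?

V_GS = V_G = 3.28 V, so V_ov = 3.28 − 1.36 = 1.92 V.
Assume saturation: I_D = ½ k_n V_ov² = 0.5 × 3.76 × 1.92² = 6.93 mA, giving V_DS = V_DD − I_D R_D = 12 − 6.93 × 5.59 = -26.7 V.
But -26.7 V < V_ov = 1.92 V, so the device is actually in triode.
In triode I_D = k_n[V_ov V_DS − ½ V_DS²] and I_D = (V_DD − V_DS)/R_D. Equating: 10.5 V_DS² − 41.36 V_DS + 12 = 0, giving V_DS = 0.315 V (the root below V_ov).
I_D = (12 − 0.315) / 5.59 = 2.09 mA.

I_D = 2.09 mA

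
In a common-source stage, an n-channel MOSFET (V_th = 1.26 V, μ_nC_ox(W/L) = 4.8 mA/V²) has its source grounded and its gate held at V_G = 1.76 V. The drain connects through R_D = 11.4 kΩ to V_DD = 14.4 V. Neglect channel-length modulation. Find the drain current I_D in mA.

V_GS = V_G = 1.76 V, so V_ov = 1.76 − 1.26 = 0.5 V.
Assume saturation: I_D = ½ k_n V_ov² = 0.5 × 4.8 × 0.5² = 0.6 mA, giving V_DS = V_DD − I_D R_D = 14.4 − 0.6 × 11.4 = 7.56 V.
V_DS = 7.56 V ≥ V_ov = 0.5 V, confirming saturation.

I_D = 0.600 mA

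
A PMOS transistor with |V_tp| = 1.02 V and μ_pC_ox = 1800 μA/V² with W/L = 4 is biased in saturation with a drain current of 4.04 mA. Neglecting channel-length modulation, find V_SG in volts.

V_SG = 2.08 V

k_p = μ_pC_ox · (W/L) = 7.2 mA/V².
In saturation I_D = ½ k_p (V_SG − |V_tp|)², so V_SG − |V_tp| = √(2 I_D / k_p) = √(2 × 4.04 / 7.2) = 1.06 V.
V_SG = 1.02 + 1.06 = 2.08 V.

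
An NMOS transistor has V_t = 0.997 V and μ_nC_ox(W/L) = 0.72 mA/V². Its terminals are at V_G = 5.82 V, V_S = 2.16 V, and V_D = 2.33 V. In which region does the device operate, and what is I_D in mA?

V_GS = V_G − V_S = 5.82 − 2.16 = 3.66 V; V_DS = V_D − V_S = 2.33 − 2.16 = 0.17 V.
V_ov = V_GS − V_t = 3.66 − 0.997 = 2.66 V.
Since V_DS = 0.17 V < V_ov = 2.66 V, the device is in the triode region.
I_D = k_n [V_ov · V_DS − ½ V_DS²] = 0.72 × [2.66 × 0.17 − 0.5 × 0.17²] = 0.316 mA.

Triode; I_D = 0.316 mA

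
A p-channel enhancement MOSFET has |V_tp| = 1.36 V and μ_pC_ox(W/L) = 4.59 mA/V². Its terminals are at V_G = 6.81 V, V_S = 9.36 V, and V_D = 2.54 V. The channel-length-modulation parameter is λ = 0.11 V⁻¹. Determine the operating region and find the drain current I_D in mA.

V_SG = V_S − V_G = 9.36 − 6.81 = 2.55 V; V_SD = V_S − V_D = 9.36 − 2.54 = 6.82 V.
V_ov = V_SG − |V_tp| = 2.55 − 1.36 = 1.19 V.
Since V_SD = 6.82 V ≥ V_ov = 1.19 V, the device is in saturation.
I_D = ½ k_p V_ov² (1 + λ V_SD) = 0.5 × 4.59 × 1.19² × (1 + 0.11 × 6.82) = 5.69 mA.

Saturation; I_D = 5.69 mA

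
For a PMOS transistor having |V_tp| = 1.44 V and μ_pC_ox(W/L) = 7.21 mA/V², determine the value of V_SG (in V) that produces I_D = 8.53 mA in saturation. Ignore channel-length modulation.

V_SG = 2.98 V

In saturation I_D = ½ k_p (V_SG − |V_tp|)², so V_SG − |V_tp| = √(2 I_D / k_p) = √(2 × 8.53 / 7.21) = 1.54 V.
V_SG = 1.44 + 1.54 = 2.98 V.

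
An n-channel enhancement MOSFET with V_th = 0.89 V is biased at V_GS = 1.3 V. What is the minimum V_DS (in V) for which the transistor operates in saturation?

The boundary between triode and saturation is V_DS = V_GS − V_th = V_ov.
V_ov = 1.3 − 0.89 = 0.41 V.

V_DS,sat = 0.410 V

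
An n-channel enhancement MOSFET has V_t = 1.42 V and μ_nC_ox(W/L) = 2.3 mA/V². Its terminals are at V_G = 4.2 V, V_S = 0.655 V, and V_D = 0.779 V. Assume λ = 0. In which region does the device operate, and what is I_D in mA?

V_GS = V_G − V_S = 4.2 − 0.655 = 3.54 V; V_DS = V_D − V_S = 0.779 − 0.655 = 0.124 V.
V_ov = V_GS − V_t = 3.54 − 1.42 = 2.12 V.
Since V_DS = 0.124 V < V_ov = 2.12 V, the device is in the triode region.
I_D = k_n [V_ov · V_DS − ½ V_DS²] = 2.3 × [2.12 × 0.124 − 0.5 × 0.124²] = 0.588 mA.

Triode; I_D = 0.588 mA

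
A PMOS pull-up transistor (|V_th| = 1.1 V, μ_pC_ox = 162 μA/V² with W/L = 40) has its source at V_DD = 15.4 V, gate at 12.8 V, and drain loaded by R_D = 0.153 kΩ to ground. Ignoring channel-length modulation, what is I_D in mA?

V_SG = V_DD − V_G = 15.4 − 12.8 = 2.6 V, so V_ov = 2.6 − 1.1 = 1.5 V.
k_p = μ_pC_ox · (W/L) = 6.48 mA/V².
Assume saturation: I_D = ½ k_p V_ov² = 0.5 × 6.48 × 1.5² = 7.29 mA, giving V_SD = V_DD − I_D R_D = 15.4 − 7.29 × 0.153 = 14.3 V.
V_SD = 14.3 V ≥ V_ov = 1.5 V, confirming saturation.

I_D = 7.29 mA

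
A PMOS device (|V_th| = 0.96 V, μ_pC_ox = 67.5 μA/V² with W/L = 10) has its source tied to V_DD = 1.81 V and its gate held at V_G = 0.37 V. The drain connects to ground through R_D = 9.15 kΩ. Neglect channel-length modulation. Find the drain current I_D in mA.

I_D = 0.0778 mA

V_SG = V_DD − V_G = 1.81 − 0.37 = 1.44 V, so V_ov = 1.44 − 0.96 = 0.48 V.
k_p = μ_pC_ox · (W/L) = 0.675 mA/V².
Assume saturation: I_D = ½ k_p V_ov² = 0.5 × 0.675 × 0.48² = 0.0778 mA, giving V_SD = V_DD − I_D R_D = 1.81 − 0.0778 × 9.15 = 1.1 V.
V_SD = 1.1 V ≥ V_ov = 0.48 V, confirming saturation.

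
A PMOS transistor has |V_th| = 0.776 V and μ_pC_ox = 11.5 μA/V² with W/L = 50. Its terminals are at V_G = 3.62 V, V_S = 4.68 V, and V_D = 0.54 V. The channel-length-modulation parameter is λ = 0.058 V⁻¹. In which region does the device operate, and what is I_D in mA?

V_SG = V_S − V_G = 4.68 − 3.62 = 1.06 V; V_SD = V_S − V_D = 4.68 − 0.54 = 4.14 V.
k_p = μ_pC_ox · (W/L) = 0.575 mA/V².
V_ov = V_SG − |V_th| = 1.06 − 0.776 = 0.284 V.
Since V_SD = 4.14 V ≥ V_ov = 0.284 V, the device is in saturation.
I_D = ½ k_p V_ov² (1 + λ V_SD) = 0.5 × 0.575 × 0.284² × (1 + 0.058 × 4.14) = 0.0288 mA.

Saturation; I_D = 0.0288 mA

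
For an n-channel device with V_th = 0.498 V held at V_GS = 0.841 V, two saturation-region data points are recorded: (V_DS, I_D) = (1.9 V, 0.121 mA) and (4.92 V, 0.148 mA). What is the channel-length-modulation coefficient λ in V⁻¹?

With V_GS fixed, I_D ∝ (1 + λ V_DS) in saturation, so I_D2/I_D1 = (1 + λ V_DS2)/(1 + λ V_DS1).
0.148/0.121 = 1.223 = (1 + 4.92 λ)/(1 + 1.9 λ).
Solving: λ (I_D1 V_DS2 − I_D2 V_DS1) = I_D2 − I_D1, so λ = (0.148 − 0.121) / (0.121 × 4.92 − 0.148 × 1.9) = 0.027 / 0.314 = 0.086 V⁻¹.

λ = 0.0860 V⁻¹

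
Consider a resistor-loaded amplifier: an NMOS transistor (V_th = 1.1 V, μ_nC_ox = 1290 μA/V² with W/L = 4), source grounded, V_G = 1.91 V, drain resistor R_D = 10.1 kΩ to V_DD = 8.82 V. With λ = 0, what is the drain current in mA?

V_GS = V_G = 1.91 V, so V_ov = 1.91 − 1.1 = 0.81 V.
k_n = μ_nC_ox · (W/L) = 5.16 mA/V².
Assume saturation: I_D = ½ k_n V_ov² = 0.5 × 5.16 × 0.81² = 1.69 mA, giving V_DS = V_DD − I_D R_D = 8.82 − 1.69 × 10.1 = -8.28 V.
But -8.28 V < V_ov = 0.81 V, so the device is actually in triode.
In triode I_D = k_n[V_ov V_DS − ½ V_DS²] and I_D = (V_DD − V_DS)/R_D. Equating: 26.1 V_DS² − 43.21 V_DS + 8.82 = 0, giving V_DS = 0.238 V (the root below V_ov).
I_D = (8.82 − 0.238) / 10.1 = 0.85 mA.

I_D = 0.850 mA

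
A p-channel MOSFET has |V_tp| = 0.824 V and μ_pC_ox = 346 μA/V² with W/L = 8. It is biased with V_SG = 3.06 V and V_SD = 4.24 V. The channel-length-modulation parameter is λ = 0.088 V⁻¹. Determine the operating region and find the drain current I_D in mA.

k_p = μ_pC_ox · (W/L) = 2.768 mA/V².
V_ov = V_SG − |V_tp| = 3.06 − 0.824 = 2.24 V.
Since V_SD = 4.24 V ≥ V_ov = 2.24 V, the device is in saturation.
I_D = ½ k_p V_ov² (1 + λ V_SD) = 0.5 × 2.768 × 2.24² × (1 + 0.088 × 4.24) = 9.5 mA.

Saturation; I_D = 9.50 mA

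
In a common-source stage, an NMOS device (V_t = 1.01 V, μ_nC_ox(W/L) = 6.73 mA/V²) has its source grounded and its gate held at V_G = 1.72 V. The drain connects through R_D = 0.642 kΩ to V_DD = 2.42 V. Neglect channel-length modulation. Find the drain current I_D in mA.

V_GS = V_G = 1.72 V, so V_ov = 1.72 − 1.01 = 0.71 V.
Assume saturation: I_D = ½ k_n V_ov² = 0.5 × 6.73 × 0.71² = 1.7 mA, giving V_DS = V_DD − I_D R_D = 2.42 − 1.7 × 0.642 = 1.33 V.
V_DS = 1.33 V ≥ V_ov = 0.71 V, confirming saturation.

I_D = 1.70 mA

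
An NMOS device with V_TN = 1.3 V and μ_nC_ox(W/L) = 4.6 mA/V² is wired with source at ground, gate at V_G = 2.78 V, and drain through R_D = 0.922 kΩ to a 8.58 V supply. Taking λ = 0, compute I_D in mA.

V_GS = V_G = 2.78 V, so V_ov = 2.78 − 1.3 = 1.48 V.
Assume saturation: I_D = ½ k_n V_ov² = 0.5 × 4.6 × 1.48² = 5.04 mA, giving V_DS = V_DD − I_D R_D = 8.58 − 5.04 × 0.922 = 3.94 V.
V_DS = 3.94 V ≥ V_ov = 1.48 V, confirming saturation.

I_D = 5.04 mA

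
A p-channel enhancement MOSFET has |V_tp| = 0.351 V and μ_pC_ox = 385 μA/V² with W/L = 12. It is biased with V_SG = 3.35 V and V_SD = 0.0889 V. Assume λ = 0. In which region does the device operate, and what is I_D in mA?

Triode; I_D = 1.21 mA

k_p = μ_pC_ox · (W/L) = 4.62 mA/V².
V_ov = V_SG − |V_tp| = 3.35 − 0.351 = 3 V.
Since V_SD = 0.0889 V < V_ov = 3 V, the device is in the triode region.
I_D = k_p [V_ov · V_SD − ½ V_SD²] = 4.62 × [3 × 0.0889 − 0.5 × 0.0889²] = 1.21 mA.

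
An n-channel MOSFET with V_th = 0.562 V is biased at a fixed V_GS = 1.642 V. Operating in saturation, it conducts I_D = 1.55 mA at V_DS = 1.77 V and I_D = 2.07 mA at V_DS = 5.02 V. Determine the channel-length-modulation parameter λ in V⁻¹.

With V_GS fixed, I_D ∝ (1 + λ V_DS) in saturation, so I_D2/I_D1 = (1 + λ V_DS2)/(1 + λ V_DS1).
2.07/1.55 = 1.335 = (1 + 5.02 λ)/(1 + 1.77 λ).
Solving: λ (I_D1 V_DS2 − I_D2 V_DS1) = I_D2 − I_D1, so λ = (2.07 − 1.55) / (1.55 × 5.02 − 2.07 × 1.77) = 0.52 / 4.12 = 0.126 V⁻¹.

λ = 0.126 V⁻¹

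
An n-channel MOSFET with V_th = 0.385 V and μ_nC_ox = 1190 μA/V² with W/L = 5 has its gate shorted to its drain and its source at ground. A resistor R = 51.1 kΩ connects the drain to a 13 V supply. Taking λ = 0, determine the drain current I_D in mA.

I_D = 0.241 mA

With gate tied to drain, V_GS = V_DS ≥ V_GS − V_th, so the device is in saturation.
k_n = μ_nC_ox · (W/L) = 5.95 mA/V².
KCL at the drain: ½ k_n (V_GS − V_th)² = (V_DD − V_GS)/R.
Let x = V_GS − 0.385. Then 152 x² + x − 12.62 = 0, giving x = 0.285 V (positive root), so V_GS = 0.67 V.
I_D = (V_DD − V_GS)/R = (13 − 0.67) / 51.1 = 0.241 mA.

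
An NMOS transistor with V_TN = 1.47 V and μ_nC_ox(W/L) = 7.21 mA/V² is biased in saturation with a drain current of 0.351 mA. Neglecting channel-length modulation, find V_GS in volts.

In saturation I_D = ½ k_n (V_GS − V_TN)², so V_GS − V_TN = √(2 I_D / k_n) = √(2 × 0.351 / 7.21) = 0.312 V.
V_GS = 1.47 + 0.312 = 1.78 V.

V_GS = 1.78 V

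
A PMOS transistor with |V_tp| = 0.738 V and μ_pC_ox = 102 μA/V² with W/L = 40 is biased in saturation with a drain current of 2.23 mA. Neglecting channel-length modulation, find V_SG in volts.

V_SG = 1.78 V

k_p = μ_pC_ox · (W/L) = 4.08 mA/V².
In saturation I_D = ½ k_p (V_SG − |V_tp|)², so V_SG − |V_tp| = √(2 I_D / k_p) = √(2 × 2.23 / 4.08) = 1.05 V.
V_SG = 0.738 + 1.05 = 1.78 V.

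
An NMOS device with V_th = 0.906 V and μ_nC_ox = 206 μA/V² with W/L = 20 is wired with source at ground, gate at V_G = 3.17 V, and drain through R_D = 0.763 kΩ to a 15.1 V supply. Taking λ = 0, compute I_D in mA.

I_D = 10.6 mA

V_GS = V_G = 3.17 V, so V_ov = 3.17 − 0.906 = 2.26 V.
k_n = μ_nC_ox · (W/L) = 4.12 mA/V².
Assume saturation: I_D = ½ k_n V_ov² = 0.5 × 4.12 × 2.26² = 10.6 mA, giving V_DS = V_DD − I_D R_D = 15.1 − 10.6 × 0.763 = 7.04 V.
V_DS = 7.04 V ≥ V_ov = 2.26 V, confirming saturation.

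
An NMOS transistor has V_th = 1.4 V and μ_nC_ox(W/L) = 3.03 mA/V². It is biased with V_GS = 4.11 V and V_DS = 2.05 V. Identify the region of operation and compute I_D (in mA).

Triode; I_D = 10.5 mA

V_ov = V_GS − V_th = 4.11 − 1.4 = 2.71 V.
Since V_DS = 2.05 V < V_ov = 2.71 V, the device is in the triode region.
I_D = k_n [V_ov · V_DS − ½ V_DS²] = 3.03 × [2.71 × 2.05 − 0.5 × 2.05²] = 10.5 mA.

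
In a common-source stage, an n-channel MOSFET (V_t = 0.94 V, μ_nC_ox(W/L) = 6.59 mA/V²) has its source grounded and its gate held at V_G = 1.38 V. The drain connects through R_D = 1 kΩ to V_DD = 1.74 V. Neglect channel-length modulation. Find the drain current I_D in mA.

I_D = 0.638 mA

V_GS = V_G = 1.38 V, so V_ov = 1.38 − 0.94 = 0.44 V.
Assume saturation: I_D = ½ k_n V_ov² = 0.5 × 6.59 × 0.44² = 0.638 mA, giving V_DS = V_DD − I_D R_D = 1.74 − 0.638 × 1 = 1.1 V.
V_DS = 1.1 V ≥ V_ov = 0.44 V, confirming saturation.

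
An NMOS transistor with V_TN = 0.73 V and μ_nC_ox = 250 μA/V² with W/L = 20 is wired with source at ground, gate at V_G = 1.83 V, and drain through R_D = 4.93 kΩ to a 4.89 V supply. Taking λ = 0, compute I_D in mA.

I_D = 0.953 mA

V_GS = V_G = 1.83 V, so V_ov = 1.83 − 0.73 = 1.1 V.
k_n = μ_nC_ox · (W/L) = 5 mA/V².
Assume saturation: I_D = ½ k_n V_ov² = 0.5 × 5 × 1.1² = 3.03 mA, giving V_DS = V_DD − I_D R_D = 4.89 − 3.03 × 4.93 = -10 V.
But -10 V < V_ov = 1.1 V, so the device is actually in triode.
In triode I_D = k_n[V_ov V_DS − ½ V_DS²] and I_D = (V_DD − V_DS)/R_D. Equating: 12.3 V_DS² − 28.12 V_DS + 4.89 = 0, giving V_DS = 0.19 V (the root below V_ov).
I_D = (4.89 − 0.19) / 4.93 = 0.953 mA.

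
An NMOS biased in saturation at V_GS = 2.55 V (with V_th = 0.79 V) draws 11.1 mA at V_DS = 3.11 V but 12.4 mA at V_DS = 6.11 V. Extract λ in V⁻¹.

With V_GS fixed, I_D ∝ (1 + λ V_DS) in saturation, so I_D2/I_D1 = (1 + λ V_DS2)/(1 + λ V_DS1).
12.4/11.1 = 1.117 = (1 + 6.11 λ)/(1 + 3.11 λ).
Solving: λ (I_D1 V_DS2 − I_D2 V_DS1) = I_D2 − I_D1, so λ = (12.4 − 11.1) / (11.1 × 6.11 − 12.4 × 3.11) = 1.3 / 29.3 = 0.0444 V⁻¹.

λ = 0.0444 V⁻¹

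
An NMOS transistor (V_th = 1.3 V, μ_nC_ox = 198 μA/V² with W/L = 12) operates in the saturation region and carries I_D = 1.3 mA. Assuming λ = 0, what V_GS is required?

k_n = μ_nC_ox · (W/L) = 2.376 mA/V².
In saturation I_D = ½ k_n (V_GS − V_th)², so V_GS − V_th = √(2 I_D / k_n) = √(2 × 1.3 / 2.376) = 1.05 V.
V_GS = 1.3 + 1.05 = 2.35 V.

V_GS = 2.35 V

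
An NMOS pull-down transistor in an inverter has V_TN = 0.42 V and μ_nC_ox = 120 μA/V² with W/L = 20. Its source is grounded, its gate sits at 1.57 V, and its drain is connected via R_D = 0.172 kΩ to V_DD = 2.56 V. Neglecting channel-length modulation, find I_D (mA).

V_GS = V_G = 1.57 V, so V_ov = 1.57 − 0.42 = 1.15 V.
k_n = μ_nC_ox · (W/L) = 2.4 mA/V².
Assume saturation: I_D = ½ k_n V_ov² = 0.5 × 2.4 × 1.15² = 1.59 mA, giving V_DS = V_DD − I_D R_D = 2.56 − 1.59 × 0.172 = 2.29 V.
V_DS = 2.29 V ≥ V_ov = 1.15 V, confirming saturation.

I_D = 1.59 mA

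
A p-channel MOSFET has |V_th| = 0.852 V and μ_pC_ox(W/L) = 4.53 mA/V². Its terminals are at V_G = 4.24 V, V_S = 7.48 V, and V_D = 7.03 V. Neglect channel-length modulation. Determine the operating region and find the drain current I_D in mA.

Triode; I_D = 4.41 mA

V_SG = V_S − V_G = 7.48 − 4.24 = 3.24 V; V_SD = V_S − V_D = 7.48 − 7.03 = 0.45 V.
V_ov = V_SG − |V_th| = 3.24 − 0.852 = 2.39 V.
Since V_SD = 0.45 V < V_ov = 2.39 V, the device is in the triode region.
I_D = k_p [V_ov · V_SD − ½ V_SD²] = 4.53 × [2.39 × 0.45 − 0.5 × 0.45²] = 4.41 mA.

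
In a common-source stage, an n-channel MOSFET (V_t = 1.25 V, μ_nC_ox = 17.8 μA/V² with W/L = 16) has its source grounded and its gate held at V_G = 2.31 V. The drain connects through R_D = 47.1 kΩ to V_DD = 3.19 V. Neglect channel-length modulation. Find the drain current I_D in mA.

V_GS = V_G = 2.31 V, so V_ov = 2.31 − 1.25 = 1.06 V.
k_n = μ_nC_ox · (W/L) = 0.2848 mA/V².
Assume saturation: I_D = ½ k_n V_ov² = 0.5 × 0.2848 × 1.06² = 0.16 mA, giving V_DS = V_DD − I_D R_D = 3.19 − 0.16 × 47.1 = -4.35 V.
But -4.35 V < V_ov = 1.06 V, so the device is actually in triode.
In triode I_D = k_n[V_ov V_DS − ½ V_DS²] and I_D = (V_DD − V_DS)/R_D. Equating: 6.71 V_DS² − 15.22 V_DS + 3.19 = 0, giving V_DS = 0.234 V (the root below V_ov).
I_D = (3.19 − 0.234) / 47.1 = 0.0628 mA.

I_D = 0.0628 mA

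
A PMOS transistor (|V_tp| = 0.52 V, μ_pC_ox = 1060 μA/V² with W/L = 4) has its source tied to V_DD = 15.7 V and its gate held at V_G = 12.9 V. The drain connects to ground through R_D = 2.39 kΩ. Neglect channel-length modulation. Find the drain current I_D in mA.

I_D = 6.24 mA

V_SG = V_DD − V_G = 15.7 − 12.9 = 2.8 V, so V_ov = 2.8 − 0.52 = 2.28 V.
k_p = μ_pC_ox · (W/L) = 4.24 mA/V².
Assume saturation: I_D = ½ k_p V_ov² = 0.5 × 4.24 × 2.28² = 11 mA, giving V_SD = V_DD − I_D R_D = 15.7 − 11 × 2.39 = -10.6 V.
But -10.6 V < V_ov = 2.28 V, so the device is actually in triode.
In triode I_D = k_p[V_ov V_SD − ½ V_SD²] and I_D = (V_DD − V_SD)/R_D. Equating: 5.07 V_SD² − 24.1 V_SD + 15.7 = 0, giving V_SD = 0.779 V (the root below V_ov).
I_D = (15.7 − 0.779) / 2.39 = 6.24 mA.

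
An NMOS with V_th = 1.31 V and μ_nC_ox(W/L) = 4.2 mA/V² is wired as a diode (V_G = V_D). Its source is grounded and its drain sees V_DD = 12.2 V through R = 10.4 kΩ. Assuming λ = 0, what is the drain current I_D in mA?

With gate tied to drain, V_GS = V_DS ≥ V_GS − V_th, so the device is in saturation.
KCL at the drain: ½ k_n (V_GS − V_th)² = (V_DD − V_GS)/R.
Let x = V_GS − 1.31. Then 21.8 x² + x − 10.89 = 0, giving x = 0.684 V (positive root), so V_GS = 1.99 V.
I_D = (V_DD − V_GS)/R = (12.2 − 1.99) / 10.4 = 0.981 mA.

I_D = 0.981 mA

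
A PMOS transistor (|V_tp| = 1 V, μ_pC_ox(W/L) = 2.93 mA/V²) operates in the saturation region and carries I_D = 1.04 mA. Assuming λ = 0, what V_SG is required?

V_SG = 1.84 V

In saturation I_D = ½ k_p (V_SG − |V_tp|)², so V_SG − |V_tp| = √(2 I_D / k_p) = √(2 × 1.04 / 2.93) = 0.843 V.
V_SG = 1 + 0.843 = 1.84 V.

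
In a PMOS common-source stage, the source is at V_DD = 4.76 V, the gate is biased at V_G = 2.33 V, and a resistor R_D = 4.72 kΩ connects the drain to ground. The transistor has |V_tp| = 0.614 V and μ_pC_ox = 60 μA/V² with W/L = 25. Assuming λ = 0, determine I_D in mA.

V_SG = V_DD − V_G = 4.76 − 2.33 = 2.43 V, so V_ov = 2.43 − 0.614 = 1.82 V.
k_p = μ_pC_ox · (W/L) = 1.5 mA/V².
Assume saturation: I_D = ½ k_p V_ov² = 0.5 × 1.5 × 1.82² = 2.47 mA, giving V_SD = V_DD − I_D R_D = 4.76 − 2.47 × 4.72 = -6.91 V.
But -6.91 V < V_ov = 1.82 V, so the device is actually in triode.
In triode I_D = k_p[V_ov V_SD − ½ V_SD²] and I_D = (V_DD − V_SD)/R_D. Equating: 3.54 V_SD² − 13.86 V_SD + 4.76 = 0, giving V_SD = 0.38 V (the root below V_ov).
I_D = (4.76 − 0.38) / 4.72 = 0.928 mA.

I_D = 0.928 mA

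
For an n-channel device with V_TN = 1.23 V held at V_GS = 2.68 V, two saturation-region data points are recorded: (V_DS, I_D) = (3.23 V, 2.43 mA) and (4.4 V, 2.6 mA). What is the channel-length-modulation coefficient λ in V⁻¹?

λ = 0.0741 V⁻¹

With V_GS fixed, I_D ∝ (1 + λ V_DS) in saturation, so I_D2/I_D1 = (1 + λ V_DS2)/(1 + λ V_DS1).
2.6/2.43 = 1.07 = (1 + 4.4 λ)/(1 + 3.23 λ).
Solving: λ (I_D1 V_DS2 − I_D2 V_DS1) = I_D2 − I_D1, so λ = (2.6 − 2.43) / (2.43 × 4.4 − 2.6 × 3.23) = 0.17 / 2.29 = 0.0741 V⁻¹.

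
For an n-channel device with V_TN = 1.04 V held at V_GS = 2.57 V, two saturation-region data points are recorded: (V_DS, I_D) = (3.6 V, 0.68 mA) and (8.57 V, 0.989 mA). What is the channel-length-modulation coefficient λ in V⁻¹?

λ = 0.136 V⁻¹

With V_GS fixed, I_D ∝ (1 + λ V_DS) in saturation, so I_D2/I_D1 = (1 + λ V_DS2)/(1 + λ V_DS1).
0.989/0.68 = 1.454 = (1 + 8.57 λ)/(1 + 3.6 λ).
Solving: λ (I_D1 V_DS2 − I_D2 V_DS1) = I_D2 − I_D1, so λ = (0.989 − 0.68) / (0.68 × 8.57 − 0.989 × 3.6) = 0.309 / 2.27 = 0.136 V⁻¹.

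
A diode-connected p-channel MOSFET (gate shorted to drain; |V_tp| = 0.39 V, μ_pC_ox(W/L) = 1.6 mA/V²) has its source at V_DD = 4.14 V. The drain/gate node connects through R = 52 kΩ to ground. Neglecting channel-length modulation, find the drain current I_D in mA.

I_D = 0.0666 mA

With gate tied to drain, V_SG = V_SD ≥ V_SG − |V_tp|, so the device is in saturation.
KCL at the drain: ½ k_p (V_SG − |V_tp|)² = (V_DD − V_SG)/R.
Let x = V_SG − 0.39. Then 41.6 x² + x − 3.75 = 0, giving x = 0.288 V (positive root), so V_SG = 0.678 V.
I_D = (V_DD − V_SG)/R = (4.14 − 0.678) / 52 = 0.0666 mA.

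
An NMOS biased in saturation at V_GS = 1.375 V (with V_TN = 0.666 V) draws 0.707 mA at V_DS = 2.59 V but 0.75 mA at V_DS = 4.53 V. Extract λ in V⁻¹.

λ = 0.0341 V⁻¹

With V_GS fixed, I_D ∝ (1 + λ V_DS) in saturation, so I_D2/I_D1 = (1 + λ V_DS2)/(1 + λ V_DS1).
0.75/0.707 = 1.061 = (1 + 4.53 λ)/(1 + 2.59 λ).
Solving: λ (I_D1 V_DS2 − I_D2 V_DS1) = I_D2 − I_D1, so λ = (0.75 − 0.707) / (0.707 × 4.53 − 0.75 × 2.59) = 0.043 / 1.26 = 0.0341 V⁻¹.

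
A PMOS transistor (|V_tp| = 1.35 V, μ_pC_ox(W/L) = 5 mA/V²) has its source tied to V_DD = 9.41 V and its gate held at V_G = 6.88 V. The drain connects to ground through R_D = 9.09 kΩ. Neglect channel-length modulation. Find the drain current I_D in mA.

I_D = 1.01 mA

V_SG = V_DD − V_G = 9.41 − 6.88 = 2.53 V, so V_ov = 2.53 − 1.35 = 1.18 V.
Assume saturation: I_D = ½ k_p V_ov² = 0.5 × 5 × 1.18² = 3.48 mA, giving V_SD = V_DD − I_D R_D = 9.41 − 3.48 × 9.09 = -22.2 V.
But -22.2 V < V_ov = 1.18 V, so the device is actually in triode.
In triode I_D = k_p[V_ov V_SD − ½ V_SD²] and I_D = (V_DD − V_SD)/R_D. Equating: 22.7 V_SD² − 54.63 V_SD + 9.41 = 0, giving V_SD = 0.187 V (the root below V_ov).
I_D = (9.41 − 0.187) / 9.09 = 1.01 mA.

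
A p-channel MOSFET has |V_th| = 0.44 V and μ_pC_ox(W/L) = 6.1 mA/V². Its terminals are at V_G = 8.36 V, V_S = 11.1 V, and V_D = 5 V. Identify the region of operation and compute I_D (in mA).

Saturation; I_D = 16.1 mA

V_SG = V_S − V_G = 11.1 − 8.36 = 2.74 V; V_SD = V_S − V_D = 11.1 − 5 = 6.1 V.
V_ov = V_SG − |V_th| = 2.74 − 0.44 = 2.3 V.
Since V_SD = 6.1 V ≥ V_ov = 2.3 V, the device is in saturation.
I_D = ½ k_p V_ov² = 0.5 × 6.1 × 2.3² = 16.1 mA.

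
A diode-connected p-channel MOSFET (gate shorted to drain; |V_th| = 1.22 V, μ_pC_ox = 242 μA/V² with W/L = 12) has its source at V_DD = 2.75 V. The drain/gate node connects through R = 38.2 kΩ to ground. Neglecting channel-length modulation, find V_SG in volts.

With gate tied to drain, V_SG = V_SD ≥ V_SG − |V_th|, so the device is in saturation.
k_p = μ_pC_ox · (W/L) = 2.904 mA/V².
KCL at the drain: ½ k_p (V_SG − |V_th|)² = (V_DD − V_SG)/R.
Let x = V_SG − 1.22. Then 55.5 x² + x − 1.53 = 0, giving x = 0.157 V (positive root), so V_SG = 1.38 V.
I_D = (V_DD − V_SG)/R = (2.75 − 1.38) / 38.2 = 0.0359 mA.

V_SG = 1.38 V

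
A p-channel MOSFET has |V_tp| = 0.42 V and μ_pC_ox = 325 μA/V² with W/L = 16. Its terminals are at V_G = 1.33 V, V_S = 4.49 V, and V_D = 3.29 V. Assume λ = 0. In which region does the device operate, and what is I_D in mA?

V_SG = V_S − V_G = 4.49 − 1.33 = 3.16 V; V_SD = V_S − V_D = 4.49 − 3.29 = 1.2 V.
k_p = μ_pC_ox · (W/L) = 5.2 mA/V².
V_ov = V_SG − |V_tp| = 3.16 − 0.42 = 2.74 V.
Since V_SD = 1.2 V < V_ov = 2.74 V, the device is in the triode region.
I_D = k_p [V_ov · V_SD − ½ V_SD²] = 5.2 × [2.74 × 1.2 − 0.5 × 1.2²] = 13.4 mA.

Triode; I_D = 13.4 mA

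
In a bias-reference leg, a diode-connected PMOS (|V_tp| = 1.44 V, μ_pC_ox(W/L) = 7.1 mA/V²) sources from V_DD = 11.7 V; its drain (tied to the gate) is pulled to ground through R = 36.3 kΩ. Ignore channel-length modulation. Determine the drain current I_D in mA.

I_D = 0.275 mA

With gate tied to drain, V_SG = V_SD ≥ V_SG − |V_tp|, so the device is in saturation.
KCL at the drain: ½ k_p (V_SG − |V_tp|)² = (V_DD − V_SG)/R.
Let x = V_SG − 1.44. Then 129 x² + x − 10.26 = 0, giving x = 0.278 V (positive root), so V_SG = 1.72 V.
I_D = (V_DD − V_SG)/R = (11.7 − 1.72) / 36.3 = 0.275 mA.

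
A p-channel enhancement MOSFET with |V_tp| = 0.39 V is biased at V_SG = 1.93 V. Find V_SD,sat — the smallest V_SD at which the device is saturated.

V_SD,sat = 1.54 V

The boundary between triode and saturation is V_SD = V_SG − |V_tp| = V_ov.
V_ov = 1.93 − 0.39 = 1.54 V.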